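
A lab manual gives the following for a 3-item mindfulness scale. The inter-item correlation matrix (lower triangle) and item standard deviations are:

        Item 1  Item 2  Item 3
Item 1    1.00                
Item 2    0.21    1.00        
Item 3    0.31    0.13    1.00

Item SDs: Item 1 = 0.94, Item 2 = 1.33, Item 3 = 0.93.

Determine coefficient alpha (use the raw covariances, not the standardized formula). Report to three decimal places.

Σσ²ᵢ = 0.94² + 1.33² + 0.93² = 3.5174
Covariances σ_ij = r_ij · s_i · s_j:
  σ(Item 1,Item 2) = 0.21 × 0.94 × 1.33 = 0.2625
  σ(Item 1,Item 3) = 0.31 × 0.94 × 0.93 = 0.2710
  σ(Item 2,Item 3) = 0.13 × 1.33 × 0.93 = 0.1608
σ²_T = Σσ²ᵢ + 2·Σσ_ij = 3.5174 + 2 × 0.6943 = 4.9060
α = (3/2)·(1 − 3.5174/4.9060) = 0.425

coefficient alpha = 0.425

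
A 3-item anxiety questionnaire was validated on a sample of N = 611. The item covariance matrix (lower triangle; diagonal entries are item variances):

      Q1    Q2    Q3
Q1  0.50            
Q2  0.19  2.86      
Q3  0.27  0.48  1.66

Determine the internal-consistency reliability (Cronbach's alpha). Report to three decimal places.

Σσᵢ² = 0.50 + 2.86 + 1.66 = 5.02
Σ_{i<j} σ_ij = 0.94
Var(T) = 5.02 + 2 × 0.94 = 6.90
α = (k/(k−1))·(1 − Σσᵢ²/Var(T)) = (3/2)·(1 − 5.02/6.90) = 0.409

α = 0.409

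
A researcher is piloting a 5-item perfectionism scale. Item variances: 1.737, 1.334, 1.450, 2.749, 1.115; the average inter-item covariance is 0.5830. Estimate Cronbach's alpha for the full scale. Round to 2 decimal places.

Σσᵢ² = 1.737 + 1.334 + 1.450 + 2.749 + 1.115 = 8.385
Sum of the 10 distinct covariances = 10 × 0.5830 = 5.8300
total variance = Σσᵢ² + 2·Σcov = 8.385 + 2 × 5.8300 = 20.0450
α = (5/4)·(1 − 8.385/20.0450) = 0.73

α = 0.73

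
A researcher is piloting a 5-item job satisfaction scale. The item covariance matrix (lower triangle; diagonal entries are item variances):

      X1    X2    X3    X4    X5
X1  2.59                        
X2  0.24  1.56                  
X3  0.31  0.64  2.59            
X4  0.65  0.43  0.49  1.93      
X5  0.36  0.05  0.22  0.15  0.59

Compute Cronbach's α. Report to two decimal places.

Σσ²ᵢ = 2.59 + 1.56 + 2.59 + 1.93 + 0.59 = 9.26
Sum of off-diagonal covariances = 3.54
σ²_T = 9.26 + 2 × 3.54 = 16.34
α = (k/(k−1))·(1 − Σσ²ᵢ/σ²_T) = (5/4)·(1 − 9.26/16.34) = 0.54

Cronbach's α = 0.54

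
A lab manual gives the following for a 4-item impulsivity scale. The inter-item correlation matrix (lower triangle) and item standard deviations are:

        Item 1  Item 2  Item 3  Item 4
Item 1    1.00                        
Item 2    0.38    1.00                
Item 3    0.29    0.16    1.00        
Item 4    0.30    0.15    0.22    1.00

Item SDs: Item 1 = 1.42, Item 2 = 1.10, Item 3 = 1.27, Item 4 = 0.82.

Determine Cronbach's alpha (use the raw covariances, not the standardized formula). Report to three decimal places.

Cronbach's alpha = 0.569

Σσ²ᵢ = 1.42² + 1.10² + 1.27² + 0.82² = 5.5117
Covariances σ_ij = r_ij · s_i · s_j:
  σ(Item 1,Item 2) = 0.38 × 1.42 × 1.10 = 0.5936
  σ(Item 1,Item 3) = 0.29 × 1.42 × 1.27 = 0.5230
  σ(Item 1,Item 4) = 0.30 × 1.42 × 0.82 = 0.3493
  σ(Item 2,Item 3) = 0.16 × 1.10 × 1.27 = 0.2235
  σ(Item 2,Item 4) = 0.15 × 1.10 × 0.82 = 0.1353
  σ(Item 3,Item 4) = 0.22 × 1.27 × 0.82 = 0.2291
σ²_T = Σσ²ᵢ + 2·Σσ_ij = 5.5117 + 2 × 2.0538 = 9.6193
α = (4/3)·(1 − 5.5117/9.6193) = 0.569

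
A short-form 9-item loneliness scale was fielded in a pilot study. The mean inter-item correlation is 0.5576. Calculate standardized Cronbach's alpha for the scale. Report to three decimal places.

α = 0.919

Standardized α = k·r̄ / (1 + (k−1)·r̄) = 9 × 0.5576 / (1 + 8 × 0.5576)
  = 5.0184 / 5.4608 = 0.919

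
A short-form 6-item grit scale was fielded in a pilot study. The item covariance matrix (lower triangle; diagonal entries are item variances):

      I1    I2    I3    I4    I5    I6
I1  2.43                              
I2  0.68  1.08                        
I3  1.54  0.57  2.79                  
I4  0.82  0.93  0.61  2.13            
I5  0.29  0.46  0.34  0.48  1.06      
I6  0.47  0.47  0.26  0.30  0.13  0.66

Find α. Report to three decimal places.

α = 0.746

Σσ²ᵢ = 2.43 + 1.08 + 2.79 + 2.13 + 1.06 + 0.66 = 10.15
Sum of the distinct covariances = 8.35
σ²_T = 10.15 + 2 × 8.35 = 26.85
α = (k/(k−1))·(1 − Σσ²ᵢ/σ²_T) = (6/5)·(1 − 10.15/26.85) = 0.746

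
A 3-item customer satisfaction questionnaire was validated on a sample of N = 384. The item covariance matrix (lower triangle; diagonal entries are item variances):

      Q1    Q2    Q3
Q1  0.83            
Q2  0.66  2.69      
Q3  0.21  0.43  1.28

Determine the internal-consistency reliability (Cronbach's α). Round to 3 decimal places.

Σσᵢ² = 0.83 + 2.69 + 1.28 = 4.80
Sum of off-diagonal covariances = 1.30
total variance = 4.80 + 2 × 1.30 = 7.40
α = (k/(k−1))·(1 − Σσᵢ²/total variance) = (3/2)·(1 − 4.80/7.40) = 0.527

Cronbach's α = 0.527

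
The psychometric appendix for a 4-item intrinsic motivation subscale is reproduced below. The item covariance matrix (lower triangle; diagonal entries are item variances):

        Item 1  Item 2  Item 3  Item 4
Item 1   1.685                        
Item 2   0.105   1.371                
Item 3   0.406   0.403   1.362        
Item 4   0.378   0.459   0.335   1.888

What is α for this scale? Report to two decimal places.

α = 0.53

Σσ²ᵢ = 1.685 + 1.371 + 1.362 + 1.888 = 6.306
Sum of the distinct covariances = 2.086
σ²_total = 6.306 + 2 × 2.086 = 10.478
α = (k/(k−1))·(1 − Σσ²ᵢ/σ²_total) = (4/3)·(1 − 6.306/10.478) = 0.53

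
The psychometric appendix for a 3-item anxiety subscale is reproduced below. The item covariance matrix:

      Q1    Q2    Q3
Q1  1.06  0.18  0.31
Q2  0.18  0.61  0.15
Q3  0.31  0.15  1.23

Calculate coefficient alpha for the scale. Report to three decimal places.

α = 0.459

Σσᵢ² = 1.06 + 0.61 + 1.23 = 2.90
Sum of the distinct covariances = 0.64
σ²_T = 2.90 + 2 × 0.64 = 4.18
α = (k/(k−1))·(1 − Σσᵢ²/σ²_T) = (3/2)·(1 − 2.90/4.18) = 0.459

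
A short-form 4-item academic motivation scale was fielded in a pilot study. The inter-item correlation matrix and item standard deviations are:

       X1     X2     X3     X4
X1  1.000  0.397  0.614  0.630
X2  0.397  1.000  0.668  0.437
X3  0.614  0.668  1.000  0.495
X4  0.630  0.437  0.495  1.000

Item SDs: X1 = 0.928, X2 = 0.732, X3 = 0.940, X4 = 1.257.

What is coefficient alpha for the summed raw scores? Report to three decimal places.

Σσ²ᵢ = 0.928² + 0.732² + 0.940² + 1.257² = 3.8607
Covariances σ_ij = r_ij · s_i · s_j:
  σ(X1,X2) = 0.397 × 0.928 × 0.732 = 0.2697
  σ(X1,X3) = 0.614 × 0.928 × 0.940 = 0.5356
  σ(X1,X4) = 0.630 × 0.928 × 1.257 = 0.7349
  σ(X2,X3) = 0.668 × 0.732 × 0.940 = 0.4596
  σ(X2,X4) = 0.437 × 0.732 × 1.257 = 0.4021
  σ(X3,X4) = 0.495 × 0.940 × 1.257 = 0.5849
σ²_T = Σσ²ᵢ + 2·Σσ_ij = 3.8607 + 2 × 2.9868 = 9.8343
α = (4/3)·(1 − 3.8607/9.8343) = 0.810

α = 0.810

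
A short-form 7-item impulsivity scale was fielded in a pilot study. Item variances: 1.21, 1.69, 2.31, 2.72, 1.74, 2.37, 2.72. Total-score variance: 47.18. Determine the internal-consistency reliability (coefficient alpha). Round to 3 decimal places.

coefficient alpha = 0.802

Σσᵢ² = 1.21 + 1.69 + 2.31 + 2.72 + 1.74 + 2.37 + 2.72 = 14.76
α = (k/(k−1))·(1 − Σσᵢ²/σ²_total) = (7/6)·(1 − 14.76/47.18) = 0.802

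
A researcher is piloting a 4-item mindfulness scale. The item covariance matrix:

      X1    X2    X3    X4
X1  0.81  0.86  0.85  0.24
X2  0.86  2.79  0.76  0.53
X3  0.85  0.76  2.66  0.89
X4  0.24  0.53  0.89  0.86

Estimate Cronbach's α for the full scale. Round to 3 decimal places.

sum of item variances = 0.81 + 2.79 + 2.66 + 0.86 = 7.12
Sum of the distinct covariances = 4.13
total variance = 7.12 + 2 × 4.13 = 15.38
α = (k/(k−1))·(1 − sum of item variances/total variance) = (4/3)·(1 − 7.12/15.38) = 0.716

α = 0.716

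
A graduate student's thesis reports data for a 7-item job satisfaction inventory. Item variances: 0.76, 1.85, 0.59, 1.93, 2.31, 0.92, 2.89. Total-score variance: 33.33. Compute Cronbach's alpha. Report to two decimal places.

Σσ²ᵢ = 0.76 + 1.85 + 0.59 + 1.93 + 2.31 + 0.92 + 2.89 = 11.25
α = (k/(k−1))·(1 − Σσ²ᵢ/total variance) = (7/6)·(1 − 11.25/33.33) = 0.77

α = 0.77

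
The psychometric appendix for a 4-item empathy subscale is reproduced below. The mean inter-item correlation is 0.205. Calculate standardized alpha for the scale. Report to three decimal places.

Standardized α = k·r̄ / (1 + (k−1)·r̄) = 4 × 0.205 / (1 + 3 × 0.205)
  = 0.8200 / 1.6150 = 0.508

α = 0.508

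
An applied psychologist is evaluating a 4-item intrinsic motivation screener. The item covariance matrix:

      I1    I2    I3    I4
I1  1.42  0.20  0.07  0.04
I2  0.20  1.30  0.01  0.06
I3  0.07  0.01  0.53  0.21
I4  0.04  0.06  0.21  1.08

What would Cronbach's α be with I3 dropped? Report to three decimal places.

α = 0.205

Remaining items: I1, I2, I4 (k = 3).
sum of item variances = 1.42 + 1.30 + 1.08 = 3.80
Var(T) = 3.80 + 2 × 0.30 = 4.40
α (item deleted) = (3/2)·(1 − 3.80/4.40) = 0.205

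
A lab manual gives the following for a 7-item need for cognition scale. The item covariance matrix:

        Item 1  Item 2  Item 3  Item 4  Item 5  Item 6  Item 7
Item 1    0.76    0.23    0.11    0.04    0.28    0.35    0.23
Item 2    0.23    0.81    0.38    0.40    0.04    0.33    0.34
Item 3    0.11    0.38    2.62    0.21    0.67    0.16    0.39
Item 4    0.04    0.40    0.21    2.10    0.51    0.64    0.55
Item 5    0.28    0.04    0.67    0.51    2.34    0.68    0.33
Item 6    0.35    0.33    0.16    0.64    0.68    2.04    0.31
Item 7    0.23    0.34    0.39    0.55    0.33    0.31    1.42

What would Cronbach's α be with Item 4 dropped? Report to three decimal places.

Remaining items: Item 1, Item 2, Item 3, Item 5, Item 6, Item 7 (k = 6).
sum of item variances = 0.76 + 0.81 + 2.62 + 2.34 + 2.04 + 1.42 = 9.99
σ²_T = 9.99 + 2 × 4.83 = 19.65
α (item deleted) = (6/5)·(1 − 9.99/19.65) = 0.590

α = 0.590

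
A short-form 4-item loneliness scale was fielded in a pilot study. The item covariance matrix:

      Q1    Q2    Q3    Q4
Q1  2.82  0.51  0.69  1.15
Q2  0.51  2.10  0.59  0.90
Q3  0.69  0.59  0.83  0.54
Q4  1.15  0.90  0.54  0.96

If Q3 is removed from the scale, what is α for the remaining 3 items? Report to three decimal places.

Remaining items: Q1, Q2, Q4 (k = 3).
sum of item variances = 2.82 + 2.10 + 0.96 = 5.88
Var(T) = 5.88 + 2 × 2.56 = 11.00
α (item deleted) = (3/2)·(1 − 5.88/11.00) = 0.698

α = 0.698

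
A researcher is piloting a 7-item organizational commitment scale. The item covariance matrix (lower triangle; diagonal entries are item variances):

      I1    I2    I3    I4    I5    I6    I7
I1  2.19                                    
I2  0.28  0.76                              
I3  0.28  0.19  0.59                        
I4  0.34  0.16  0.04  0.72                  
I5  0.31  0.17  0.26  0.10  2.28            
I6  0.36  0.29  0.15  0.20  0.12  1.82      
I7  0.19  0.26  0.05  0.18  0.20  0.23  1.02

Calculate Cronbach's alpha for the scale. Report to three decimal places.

Cronbach's alpha = 0.562

sum of item variances = 2.19 + 0.76 + 0.59 + 0.72 + 2.28 + 1.82 + 1.02 = 9.38
Σ_{i<j} σ_ij = 4.36
σ²_T = 9.38 + 2 × 4.36 = 18.10
α = (k/(k−1))·(1 − sum of item variances/σ²_T) = (7/6)·(1 − 9.38/18.10) = 0.562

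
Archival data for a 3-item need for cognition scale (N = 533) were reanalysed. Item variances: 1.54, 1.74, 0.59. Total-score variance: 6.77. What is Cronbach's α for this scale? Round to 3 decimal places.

Cronbach's α = 0.643

Σσ²ᵢ = 1.54 + 1.74 + 0.59 = 3.87
α = (k/(k−1))·(1 − Σσ²ᵢ/total variance) = (3/2)·(1 − 3.87/6.77) = 0.643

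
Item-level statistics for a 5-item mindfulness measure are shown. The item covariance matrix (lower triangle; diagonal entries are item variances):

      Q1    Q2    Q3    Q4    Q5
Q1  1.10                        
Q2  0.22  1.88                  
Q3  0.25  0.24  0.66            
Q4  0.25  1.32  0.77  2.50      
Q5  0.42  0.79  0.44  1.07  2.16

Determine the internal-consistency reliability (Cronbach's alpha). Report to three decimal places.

Σσᵢ² = 1.10 + 1.88 + 0.66 + 2.50 + 2.16 = 8.30
Σ_{i<j} σ_ij = 5.77
σ²_T = 8.30 + 2 × 5.77 = 19.84
α = (k/(k−1))·(1 − Σσᵢ²/σ²_T) = (5/4)·(1 − 8.30/19.84) = 0.727

α = 0.727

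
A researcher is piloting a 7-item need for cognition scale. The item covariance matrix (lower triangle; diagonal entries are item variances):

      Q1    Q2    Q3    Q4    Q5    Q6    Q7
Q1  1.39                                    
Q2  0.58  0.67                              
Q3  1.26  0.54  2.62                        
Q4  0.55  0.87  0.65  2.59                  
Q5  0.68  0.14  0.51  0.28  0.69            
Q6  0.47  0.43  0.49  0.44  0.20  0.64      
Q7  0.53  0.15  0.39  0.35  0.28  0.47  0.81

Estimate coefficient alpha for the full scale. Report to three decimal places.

sum of item variances = 1.39 + 0.67 + 2.62 + 2.59 + 0.69 + 0.64 + 0.81 = 9.41
Sum of off-diagonal covariances = 10.26
Var(T) = 9.41 + 2 × 10.26 = 29.93
α = (k/(k−1))·(1 − sum of item variances/Var(T)) = (7/6)·(1 − 9.41/29.93) = 0.800

α = 0.800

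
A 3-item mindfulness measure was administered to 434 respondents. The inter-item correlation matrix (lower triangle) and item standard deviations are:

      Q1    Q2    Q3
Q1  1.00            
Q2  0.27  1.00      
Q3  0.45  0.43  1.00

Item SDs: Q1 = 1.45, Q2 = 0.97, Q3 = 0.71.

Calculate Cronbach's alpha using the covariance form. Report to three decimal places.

α = 0.587

Σσ²ᵢ = 1.45² + 0.97² + 0.71² = 3.5475
Covariances σ_ij = r_ij · s_i · s_j:
  σ(Q1,Q2) = 0.27 × 1.45 × 0.97 = 0.3798
  σ(Q1,Q3) = 0.45 × 1.45 × 0.71 = 0.4633
  σ(Q2,Q3) = 0.43 × 0.97 × 0.71 = 0.2961
σ²_T = Σσ²ᵢ + 2·Σσ_ij = 3.5475 + 2 × 1.1392 = 5.8259
α = (3/2)·(1 − 3.5475/5.8259) = 0.587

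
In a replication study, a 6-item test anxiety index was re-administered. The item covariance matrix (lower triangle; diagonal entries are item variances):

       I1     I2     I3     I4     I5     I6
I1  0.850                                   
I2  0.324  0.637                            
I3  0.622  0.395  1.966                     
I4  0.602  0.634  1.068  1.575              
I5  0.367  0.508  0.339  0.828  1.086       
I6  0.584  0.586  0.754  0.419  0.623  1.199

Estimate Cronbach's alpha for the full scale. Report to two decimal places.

Σσᵢ² = 0.850 + 0.637 + 1.966 + 1.575 + 1.086 + 1.199 = 7.313
Sum of the distinct covariances = 8.653
σ²_T = 7.313 + 2 × 8.653 = 24.619
α = (k/(k−1))·(1 − Σσᵢ²/σ²_T) = (6/5)·(1 − 7.313/24.619) = 0.84

α = 0.84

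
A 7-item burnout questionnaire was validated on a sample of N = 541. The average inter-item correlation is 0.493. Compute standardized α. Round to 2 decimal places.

Standardized α = k·r̄ / (1 + (k−1)·r̄) = 7 × 0.493 / (1 + 6 × 0.493)
  = 3.4510 / 3.9580 = 0.87

α = 0.87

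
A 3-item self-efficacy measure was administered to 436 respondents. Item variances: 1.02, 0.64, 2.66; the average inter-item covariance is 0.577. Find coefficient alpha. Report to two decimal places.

α = 0.67

Σσ²ᵢ = 1.02 + 0.64 + 2.66 = 4.32
Sum of the 3 distinct covariances = 3 × 0.577 = 1.731
σ²_total = Σσ²ᵢ + 2·Σcov = 4.32 + 2 × 1.731 = 7.782
α = (3/2)·(1 − 4.32/7.782) = 0.67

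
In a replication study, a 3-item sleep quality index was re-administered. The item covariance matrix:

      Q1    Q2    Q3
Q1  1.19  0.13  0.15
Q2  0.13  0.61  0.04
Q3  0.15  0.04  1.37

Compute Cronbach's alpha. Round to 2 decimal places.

ΣVar(i) = 1.19 + 0.61 + 1.37 = 3.17
Sum of the distinct covariances = 0.32
Var(T) = 3.17 + 2 × 0.32 = 3.81
α = (k/(k−1))·(1 − ΣVar(i)/Var(T)) = (3/2)·(1 − 3.17/3.81) = 0.25

Cronbach's alpha = 0.25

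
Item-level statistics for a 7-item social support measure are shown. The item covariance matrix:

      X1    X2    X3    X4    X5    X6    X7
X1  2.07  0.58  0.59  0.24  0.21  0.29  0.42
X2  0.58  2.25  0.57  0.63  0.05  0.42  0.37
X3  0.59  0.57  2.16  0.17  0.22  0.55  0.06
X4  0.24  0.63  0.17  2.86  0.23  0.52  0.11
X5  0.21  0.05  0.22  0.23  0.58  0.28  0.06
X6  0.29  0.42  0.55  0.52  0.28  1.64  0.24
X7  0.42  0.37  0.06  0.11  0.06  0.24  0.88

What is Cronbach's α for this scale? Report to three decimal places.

α = 0.610

ΣVar(i) = 2.07 + 2.25 + 2.16 + 2.86 + 0.58 + 1.64 + 0.88 = 12.44
Sum of off-diagonal covariances = 6.81
total variance = 12.44 + 2 × 6.81 = 26.06
α = (k/(k−1))·(1 − ΣVar(i)/total variance) = (7/6)·(1 − 12.44/26.06) = 0.610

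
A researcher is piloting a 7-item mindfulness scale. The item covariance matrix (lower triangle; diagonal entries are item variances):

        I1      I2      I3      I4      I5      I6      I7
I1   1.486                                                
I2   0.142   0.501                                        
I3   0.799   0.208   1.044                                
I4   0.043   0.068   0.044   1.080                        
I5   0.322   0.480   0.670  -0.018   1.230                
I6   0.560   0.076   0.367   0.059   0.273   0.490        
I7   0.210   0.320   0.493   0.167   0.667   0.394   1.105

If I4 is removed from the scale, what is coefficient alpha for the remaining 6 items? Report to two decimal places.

coefficient alpha = 0.81

Remaining items: I1, I2, I3, I5, I6, I7 (k = 6).
Σσᵢ² = 1.486 + 0.501 + 1.044 + 1.230 + 0.490 + 1.105 = 5.856
σ²_T = 5.856 + 2 × 5.981 = 17.818
α (item deleted) = (6/5)·(1 − 5.856/17.818) = 0.81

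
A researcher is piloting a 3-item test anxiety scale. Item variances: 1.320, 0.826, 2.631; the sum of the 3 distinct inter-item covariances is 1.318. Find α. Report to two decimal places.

α = 0.53

Σσᵢ² = 1.320 + 0.826 + 2.631 = 4.777
Sum of distinct covariances = 1.318
σ²_T = Σσᵢ² + 2·Σcov = 4.777 + 2 × 1.318 = 7.413
α = (3/2)·(1 − 4.777/7.413) = 0.53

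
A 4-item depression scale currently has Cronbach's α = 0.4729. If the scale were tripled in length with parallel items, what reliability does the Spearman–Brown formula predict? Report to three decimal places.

Length factor m = 3
α' = m·α / (1 + (m−1)·α)
   = 3 × 0.4729 / (1 + (3 − 1) × 0.4729)
   = 1.4187 / 1.9458 = 0.729

predicted reliability = 0.729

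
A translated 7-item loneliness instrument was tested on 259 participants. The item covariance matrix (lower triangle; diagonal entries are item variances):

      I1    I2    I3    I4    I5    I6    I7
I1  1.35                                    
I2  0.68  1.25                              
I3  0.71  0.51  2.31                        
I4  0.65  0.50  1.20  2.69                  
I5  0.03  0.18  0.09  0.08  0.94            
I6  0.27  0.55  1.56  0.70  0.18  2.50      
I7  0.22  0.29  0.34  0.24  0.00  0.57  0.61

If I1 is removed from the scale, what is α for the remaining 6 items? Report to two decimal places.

Remaining items: I2, I3, I4, I5, I6, I7 (k = 6).
Σσ²ᵢ = 1.25 + 2.31 + 2.69 + 0.94 + 2.50 + 0.61 = 10.30
total variance = 10.30 + 2 × 6.99 = 24.28
α (item deleted) = (6/5)·(1 − 10.30/24.28) = 0.69

α = 0.69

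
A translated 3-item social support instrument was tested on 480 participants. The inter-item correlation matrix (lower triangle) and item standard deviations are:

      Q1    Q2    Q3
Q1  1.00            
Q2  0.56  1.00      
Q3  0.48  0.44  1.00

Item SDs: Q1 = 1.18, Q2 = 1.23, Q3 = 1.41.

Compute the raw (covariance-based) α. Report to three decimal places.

α = 0.739

Σσ²ᵢ = 1.18² + 1.23² + 1.41² = 4.8934
Covariances σ_ij = r_ij · s_i · s_j:
  σ(Q1,Q2) = 0.56 × 1.18 × 1.23 = 0.8128
  σ(Q1,Q3) = 0.48 × 1.18 × 1.41 = 0.7986
  σ(Q2,Q3) = 0.44 × 1.23 × 1.41 = 0.7631
σ²_T = Σσ²ᵢ + 2·Σσ_ij = 4.8934 + 2 × 2.3745 = 9.6424
α = (3/2)·(1 − 4.8934/9.6424) = 0.739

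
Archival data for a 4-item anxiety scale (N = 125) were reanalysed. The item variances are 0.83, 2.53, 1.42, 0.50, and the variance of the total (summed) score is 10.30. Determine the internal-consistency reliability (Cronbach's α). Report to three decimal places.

α = 0.650

ΣVar(i) = 0.83 + 2.53 + 1.42 + 0.50 = 5.28
α = (k/(k−1))·(1 − ΣVar(i)/Var(T)) = (4/3)·(1 − 5.28/10.30) = 0.650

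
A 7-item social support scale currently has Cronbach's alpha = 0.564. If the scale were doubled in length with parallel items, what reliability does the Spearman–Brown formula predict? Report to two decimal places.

Length factor m = 2
α' = m·α / (1 + (m−1)·α)
   = 2 × 0.564 / (1 + (2 − 1) × 0.564)
   = 1.1280 / 1.5640 = 0.72

predicted reliability = 0.72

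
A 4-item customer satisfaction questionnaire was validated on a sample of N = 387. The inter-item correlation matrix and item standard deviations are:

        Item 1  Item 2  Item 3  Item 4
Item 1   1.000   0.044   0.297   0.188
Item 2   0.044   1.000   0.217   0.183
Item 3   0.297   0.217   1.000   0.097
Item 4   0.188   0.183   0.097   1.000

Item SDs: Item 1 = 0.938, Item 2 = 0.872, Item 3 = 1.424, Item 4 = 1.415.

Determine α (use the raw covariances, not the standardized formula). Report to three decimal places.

α = 0.435

Σσ²ᵢ = 0.938² + 0.872² + 1.424² + 1.415² = 5.6702
Covariances σ_ij = r_ij · s_i · s_j:
  σ(Item 1,Item 2) = 0.044 × 0.938 × 0.872 = 0.0360
  σ(Item 1,Item 3) = 0.297 × 0.938 × 1.424 = 0.3967
  σ(Item 1,Item 4) = 0.188 × 0.938 × 1.415 = 0.2495
  σ(Item 2,Item 3) = 0.217 × 0.872 × 1.424 = 0.2695
  σ(Item 2,Item 4) = 0.183 × 0.872 × 1.415 = 0.2258
  σ(Item 3,Item 4) = 0.097 × 1.424 × 1.415 = 0.1955
σ²_T = Σσ²ᵢ + 2·Σσ_ij = 5.6702 + 2 × 1.3730 = 8.4162
α = (4/3)·(1 − 5.6702/8.4162) = 0.435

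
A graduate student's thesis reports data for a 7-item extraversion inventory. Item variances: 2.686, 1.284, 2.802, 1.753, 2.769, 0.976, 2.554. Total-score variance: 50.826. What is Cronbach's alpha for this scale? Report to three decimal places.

Σσᵢ² = 2.686 + 1.284 + 2.802 + 1.753 + 2.769 + 0.976 + 2.554 = 14.824
α = (k/(k−1))·(1 − Σσᵢ²/total variance) = (7/6)·(1 − 14.824/50.826) = 0.826

Cronbach's alpha = 0.826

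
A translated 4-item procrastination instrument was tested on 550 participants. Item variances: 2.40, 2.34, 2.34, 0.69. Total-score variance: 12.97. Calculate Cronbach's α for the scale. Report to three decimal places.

α = 0.535

sum of item variances = 2.40 + 2.34 + 2.34 + 0.69 = 7.77
α = (k/(k−1))·(1 − sum of item variances/total variance) = (4/3)·(1 − 7.77/12.97) = 0.535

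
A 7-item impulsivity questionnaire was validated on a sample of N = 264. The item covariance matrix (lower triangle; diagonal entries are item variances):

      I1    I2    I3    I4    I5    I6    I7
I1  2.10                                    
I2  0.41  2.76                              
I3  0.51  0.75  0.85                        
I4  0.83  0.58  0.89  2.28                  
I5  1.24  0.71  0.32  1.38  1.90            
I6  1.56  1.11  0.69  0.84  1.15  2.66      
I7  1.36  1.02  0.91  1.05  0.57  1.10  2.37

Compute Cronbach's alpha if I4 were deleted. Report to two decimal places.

α = 0.82

Remaining items: I1, I2, I3, I5, I6, I7 (k = 6).
Σσ²ᵢ = 2.10 + 2.76 + 0.85 + 1.90 + 2.66 + 2.37 = 12.64
σ²_total = 12.64 + 2 × 13.41 = 39.46
α (item deleted) = (6/5)·(1 − 12.64/39.46) = 0.82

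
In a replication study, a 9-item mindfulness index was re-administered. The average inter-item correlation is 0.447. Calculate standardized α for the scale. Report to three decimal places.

Standardized α = k·r̄ / (1 + (k−1)·r̄) = 9 × 0.447 / (1 + 8 × 0.447)
  = 4.0230 / 4.5760 = 0.879

standardized α = 0.879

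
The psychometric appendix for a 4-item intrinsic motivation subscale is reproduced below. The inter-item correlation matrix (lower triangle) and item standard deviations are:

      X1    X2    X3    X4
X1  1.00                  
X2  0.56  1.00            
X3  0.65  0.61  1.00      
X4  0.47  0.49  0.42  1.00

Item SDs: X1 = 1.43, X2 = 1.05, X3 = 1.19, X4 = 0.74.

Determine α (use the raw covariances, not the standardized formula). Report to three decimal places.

α = 0.810

Σσ²ᵢ = 1.43² + 1.05² + 1.19² + 0.74² = 5.1111
Covariances σ_ij = r_ij · s_i · s_j:
  σ(X1,X2) = 0.56 × 1.43 × 1.05 = 0.8408
  σ(X1,X3) = 0.65 × 1.43 × 1.19 = 1.1061
  σ(X1,X4) = 0.47 × 1.43 × 0.74 = 0.4974
  σ(X2,X3) = 0.61 × 1.05 × 1.19 = 0.7622
  σ(X2,X4) = 0.49 × 1.05 × 0.74 = 0.3807
  σ(X3,X4) = 0.42 × 1.19 × 0.74 = 0.3699
σ²_T = Σσ²ᵢ + 2·Σσ_ij = 5.1111 + 2 × 3.9571 = 13.0253
α = (4/3)·(1 − 5.1111/13.0253) = 0.810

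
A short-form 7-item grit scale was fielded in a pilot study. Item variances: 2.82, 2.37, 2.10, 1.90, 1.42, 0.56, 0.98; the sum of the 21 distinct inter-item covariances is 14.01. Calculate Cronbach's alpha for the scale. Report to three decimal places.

ΣVar(i) = 2.82 + 2.37 + 2.10 + 1.90 + 1.42 + 0.56 + 0.98 = 12.15
Sum of distinct covariances = 14.01
Var(T) = ΣVar(i) + 2·Σcov = 12.15 + 2 × 14.01 = 40.17
α = (7/6)·(1 − 12.15/40.17) = 0.814

Cronbach's alpha = 0.814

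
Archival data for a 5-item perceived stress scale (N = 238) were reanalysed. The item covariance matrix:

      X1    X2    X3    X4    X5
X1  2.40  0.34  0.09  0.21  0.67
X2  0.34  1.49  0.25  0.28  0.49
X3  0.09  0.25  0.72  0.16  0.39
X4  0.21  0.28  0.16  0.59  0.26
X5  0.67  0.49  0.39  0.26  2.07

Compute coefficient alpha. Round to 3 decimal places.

Σσ²ᵢ = 2.40 + 1.49 + 0.72 + 0.59 + 2.07 = 7.27
Σ_{i<j} σ_ij = 3.14
σ²_T = 7.27 + 2 × 3.14 = 13.55
α = (k/(k−1))·(1 − Σσ²ᵢ/σ²_T) = (5/4)·(1 − 7.27/13.55) = 0.579

coefficient alpha = 0.579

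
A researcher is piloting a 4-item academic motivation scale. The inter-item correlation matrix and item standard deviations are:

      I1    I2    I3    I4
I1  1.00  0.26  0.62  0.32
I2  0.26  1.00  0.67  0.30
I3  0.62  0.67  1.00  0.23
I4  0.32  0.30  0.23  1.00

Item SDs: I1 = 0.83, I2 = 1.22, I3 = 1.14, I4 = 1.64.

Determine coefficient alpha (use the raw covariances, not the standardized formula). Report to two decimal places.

Σσ²ᵢ = 0.83² + 1.22² + 1.14² + 1.64² = 6.1665
Covariances σ_ij = r_ij · s_i · s_j:
  σ(I1,I2) = 0.26 × 0.83 × 1.22 = 0.2633
  σ(I1,I3) = 0.62 × 0.83 × 1.14 = 0.5866
  σ(I1,I4) = 0.32 × 0.83 × 1.64 = 0.4356
  σ(I2,I3) = 0.67 × 1.22 × 1.14 = 0.9318
  σ(I2,I4) = 0.30 × 1.22 × 1.64 = 0.6002
  σ(I3,I4) = 0.23 × 1.14 × 1.64 = 0.4300
σ²_T = Σσ²ᵢ + 2·Σσ_ij = 6.1665 + 2 × 3.2475 = 12.6615
α = (4/3)·(1 − 6.1665/12.6615) = 0.68

coefficient alpha = 0.68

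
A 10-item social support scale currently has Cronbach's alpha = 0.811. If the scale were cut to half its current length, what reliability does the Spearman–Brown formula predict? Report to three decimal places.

Length factor m = 1/2
α' = m·α / (1 − (1−m)·α)
   = 1/2 × 0.811 / (1 − (1 − 1/2) × 0.811)
   = 0.4055 / 0.5945 = 0.682

predicted reliability = 0.682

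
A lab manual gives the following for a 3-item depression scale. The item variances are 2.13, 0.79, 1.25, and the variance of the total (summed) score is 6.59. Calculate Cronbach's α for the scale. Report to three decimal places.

α = 0.551

ΣVar(i) = 2.13 + 0.79 + 1.25 = 4.17
α = (k/(k−1))·(1 − ΣVar(i)/total variance) = (3/2)·(1 − 4.17/6.59) = 0.551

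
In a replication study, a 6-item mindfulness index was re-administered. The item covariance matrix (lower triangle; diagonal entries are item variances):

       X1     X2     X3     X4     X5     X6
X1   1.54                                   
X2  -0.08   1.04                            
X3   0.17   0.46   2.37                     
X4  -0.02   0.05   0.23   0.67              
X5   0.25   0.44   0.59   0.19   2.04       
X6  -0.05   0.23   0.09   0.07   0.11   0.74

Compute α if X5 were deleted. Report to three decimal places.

α = 0.332

Remaining items: X1, X2, X3, X4, X6 (k = 5).
ΣVar(i) = 1.54 + 1.04 + 2.37 + 0.67 + 0.74 = 6.36
σ²_total = 6.36 + 2 × 1.15 = 8.66
α (item deleted) = (5/4)·(1 − 6.36/8.66) = 0.332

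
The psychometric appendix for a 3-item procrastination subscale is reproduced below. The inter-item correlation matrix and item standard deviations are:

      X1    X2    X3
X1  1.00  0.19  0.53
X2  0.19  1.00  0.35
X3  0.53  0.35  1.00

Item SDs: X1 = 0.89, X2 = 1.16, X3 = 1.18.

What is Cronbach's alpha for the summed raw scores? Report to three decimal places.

α = 0.617

Σσ²ᵢ = 0.89² + 1.16² + 1.18² = 3.5301
Covariances σ_ij = r_ij · s_i · s_j:
  σ(X1,X2) = 0.19 × 0.89 × 1.16 = 0.1962
  σ(X1,X3) = 0.53 × 0.89 × 1.18 = 0.5566
  σ(X2,X3) = 0.35 × 1.16 × 1.18 = 0.4791
σ²_T = Σσ²ᵢ + 2·Σσ_ij = 3.5301 + 2 × 1.2319 = 5.9939
α = (3/2)·(1 − 3.5301/5.9939) = 0.617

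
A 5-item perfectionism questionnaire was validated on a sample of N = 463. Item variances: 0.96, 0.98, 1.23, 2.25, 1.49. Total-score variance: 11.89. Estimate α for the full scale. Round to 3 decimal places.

Σσ²ᵢ = 0.96 + 0.98 + 1.23 + 2.25 + 1.49 = 6.91
α = (k/(k−1))·(1 − Σσ²ᵢ/σ²_total) = (5/4)·(1 − 6.91/11.89) = 0.524

α = 0.524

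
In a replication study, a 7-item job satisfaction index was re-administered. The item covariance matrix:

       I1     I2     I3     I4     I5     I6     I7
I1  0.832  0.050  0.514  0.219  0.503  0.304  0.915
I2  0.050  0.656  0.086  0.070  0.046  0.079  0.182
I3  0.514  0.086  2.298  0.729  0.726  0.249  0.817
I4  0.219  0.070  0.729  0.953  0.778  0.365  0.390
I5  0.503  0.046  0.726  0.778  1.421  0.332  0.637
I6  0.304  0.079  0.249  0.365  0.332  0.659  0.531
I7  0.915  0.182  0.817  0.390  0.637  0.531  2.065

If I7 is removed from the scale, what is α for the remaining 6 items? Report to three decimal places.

α = 0.716

Remaining items: I1, I2, I3, I4, I5, I6 (k = 6).
sum of item variances = 0.832 + 0.656 + 2.298 + 0.953 + 1.421 + 0.659 = 6.819
σ²_total = 6.819 + 2 × 5.050 = 16.919
α (item deleted) = (6/5)·(1 − 6.819/16.919) = 0.716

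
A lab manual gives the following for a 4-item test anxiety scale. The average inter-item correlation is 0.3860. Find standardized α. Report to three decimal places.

standardized α = 0.715

Standardized α = k·r̄ / (1 + (k−1)·r̄) = 4 × 0.3860 / (1 + 3 × 0.3860)
  = 1.5440 / 2.1580 = 0.715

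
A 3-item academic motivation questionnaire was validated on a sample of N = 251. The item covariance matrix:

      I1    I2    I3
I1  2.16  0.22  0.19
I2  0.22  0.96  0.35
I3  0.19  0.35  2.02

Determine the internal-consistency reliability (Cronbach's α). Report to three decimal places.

Σσ²ᵢ = 2.16 + 0.96 + 2.02 = 5.14
Sum of off-diagonal covariances = 0.76
Var(T) = 5.14 + 2 × 0.76 = 6.66
α = (k/(k−1))·(1 − Σσ²ᵢ/Var(T)) = (3/2)·(1 − 5.14/6.66) = 0.342

α = 0.342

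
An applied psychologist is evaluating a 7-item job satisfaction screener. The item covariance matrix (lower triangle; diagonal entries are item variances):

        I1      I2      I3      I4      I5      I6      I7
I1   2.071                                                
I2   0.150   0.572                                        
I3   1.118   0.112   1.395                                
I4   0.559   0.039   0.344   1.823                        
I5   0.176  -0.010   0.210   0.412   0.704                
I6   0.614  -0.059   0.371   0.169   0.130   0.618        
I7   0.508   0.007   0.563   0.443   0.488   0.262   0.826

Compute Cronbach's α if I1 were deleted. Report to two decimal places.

Remaining items: I2, I3, I4, I5, I6, I7 (k = 6).
Σσᵢ² = 0.572 + 1.395 + 1.823 + 0.704 + 0.618 + 0.826 = 5.938
σ²_T = 5.938 + 2 × 3.481 = 12.900
α (item deleted) = (6/5)·(1 − 5.938/12.900) = 0.65

α = 0.65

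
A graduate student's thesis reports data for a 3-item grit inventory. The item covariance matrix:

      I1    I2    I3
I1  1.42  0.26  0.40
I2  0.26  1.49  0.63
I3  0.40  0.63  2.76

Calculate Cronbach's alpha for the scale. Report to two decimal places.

Cronbach's alpha = 0.47

Σσᵢ² = 1.42 + 1.49 + 2.76 = 5.67
Sum of off-diagonal covariances = 1.29
total variance = 5.67 + 2 × 1.29 = 8.25
α = (k/(k−1))·(1 − Σσᵢ²/total variance) = (3/2)·(1 − 5.67/8.25) = 0.47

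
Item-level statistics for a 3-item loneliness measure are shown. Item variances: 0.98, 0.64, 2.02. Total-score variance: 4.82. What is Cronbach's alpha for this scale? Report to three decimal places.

sum of item variances = 0.98 + 0.64 + 2.02 = 3.64
α = (k/(k−1))·(1 − sum of item variances/total variance) = (3/2)·(1 − 3.64/4.82) = 0.367

α = 0.367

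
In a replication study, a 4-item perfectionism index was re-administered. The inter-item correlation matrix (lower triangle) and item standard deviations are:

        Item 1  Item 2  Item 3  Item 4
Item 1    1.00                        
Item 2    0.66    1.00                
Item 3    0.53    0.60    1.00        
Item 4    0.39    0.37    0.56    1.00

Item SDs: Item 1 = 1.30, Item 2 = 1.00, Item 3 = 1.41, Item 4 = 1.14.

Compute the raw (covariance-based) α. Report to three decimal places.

Σσ²ᵢ = 1.30² + 1.00² + 1.41² + 1.14² = 5.9777
Covariances σ_ij = r_ij · s_i · s_j:
  σ(Item 1,Item 2) = 0.66 × 1.30 × 1.00 = 0.8580
  σ(Item 1,Item 3) = 0.53 × 1.30 × 1.41 = 0.9715
  σ(Item 1,Item 4) = 0.39 × 1.30 × 1.14 = 0.5780
  σ(Item 2,Item 3) = 0.60 × 1.00 × 1.41 = 0.8460
  σ(Item 2,Item 4) = 0.37 × 1.00 × 1.14 = 0.4218
  σ(Item 3,Item 4) = 0.56 × 1.41 × 1.14 = 0.9001
σ²_T = Σσ²ᵢ + 2·Σσ_ij = 5.9777 + 2 × 4.5754 = 15.1285
α = (4/3)·(1 − 5.9777/15.1285) = 0.806

α = 0.806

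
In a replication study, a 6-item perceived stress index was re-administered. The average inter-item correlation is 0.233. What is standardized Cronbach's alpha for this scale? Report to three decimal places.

Standardized α = k·r̄ / (1 + (k−1)·r̄) = 6 × 0.233 / (1 + 5 × 0.233)
  = 1.3980 / 2.1650 = 0.646

α = 0.646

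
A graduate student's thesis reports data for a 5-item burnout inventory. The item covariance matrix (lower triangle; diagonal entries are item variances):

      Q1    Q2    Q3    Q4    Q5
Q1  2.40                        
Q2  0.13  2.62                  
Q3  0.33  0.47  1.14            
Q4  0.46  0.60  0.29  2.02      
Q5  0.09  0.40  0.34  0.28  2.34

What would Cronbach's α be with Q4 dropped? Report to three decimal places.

Cronbach's α = 0.390

Remaining items: Q1, Q2, Q3, Q5 (k = 4).
sum of item variances = 2.40 + 2.62 + 1.14 + 2.34 = 8.50
σ²_total = 8.50 + 2 × 1.76 = 12.02
α (item deleted) = (4/3)·(1 − 8.50/12.02) = 0.390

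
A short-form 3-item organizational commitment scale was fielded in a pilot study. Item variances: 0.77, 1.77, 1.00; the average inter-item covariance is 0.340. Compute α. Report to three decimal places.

sum of item variances = 0.77 + 1.77 + 1.00 = 3.54
Sum of the 3 distinct covariances = 3 × 0.340 = 1.020
σ²_total = sum of item variances + 2·Σcov = 3.54 + 2 × 1.020 = 5.580
α = (3/2)·(1 − 3.54/5.580) = 0.548

α = 0.548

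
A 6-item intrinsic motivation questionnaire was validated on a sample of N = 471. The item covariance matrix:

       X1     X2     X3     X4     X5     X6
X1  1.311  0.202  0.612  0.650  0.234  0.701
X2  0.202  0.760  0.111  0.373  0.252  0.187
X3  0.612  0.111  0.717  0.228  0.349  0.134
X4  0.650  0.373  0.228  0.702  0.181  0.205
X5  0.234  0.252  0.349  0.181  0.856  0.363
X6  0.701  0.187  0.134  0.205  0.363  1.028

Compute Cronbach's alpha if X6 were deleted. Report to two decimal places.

Cronbach's alpha = 0.74

Remaining items: X1, X2, X3, X4, X5 (k = 5).
sum of item variances = 1.311 + 0.760 + 0.717 + 0.702 + 0.856 = 4.346
total variance = 4.346 + 2 × 3.192 = 10.730
α (item deleted) = (5/4)·(1 − 4.346/10.730) = 0.74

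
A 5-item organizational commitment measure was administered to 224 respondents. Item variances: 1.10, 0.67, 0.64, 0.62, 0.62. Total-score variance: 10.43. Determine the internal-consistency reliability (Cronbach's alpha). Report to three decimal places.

sum of item variances = 1.10 + 0.67 + 0.64 + 0.62 + 0.62 = 3.65
α = (k/(k−1))·(1 − sum of item variances/Var(T)) = (5/4)·(1 − 3.65/10.43) = 0.813

α = 0.813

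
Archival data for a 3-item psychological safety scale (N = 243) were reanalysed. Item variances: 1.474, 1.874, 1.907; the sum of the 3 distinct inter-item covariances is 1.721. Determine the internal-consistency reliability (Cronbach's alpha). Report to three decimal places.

Σσ²ᵢ = 1.474 + 1.874 + 1.907 = 5.255
Sum of distinct covariances = 1.721
total variance = Σσ²ᵢ + 2·Σcov = 5.255 + 2 × 1.721 = 8.697
α = (3/2)·(1 − 5.255/8.697) = 0.594

α = 0.594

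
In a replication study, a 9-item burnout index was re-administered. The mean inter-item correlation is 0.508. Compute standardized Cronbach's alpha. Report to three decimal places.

Standardized α = k·r̄ / (1 + (k−1)·r̄) = 9 × 0.508 / (1 + 8 × 0.508)
  = 4.5720 / 5.0640 = 0.903

standardized Cronbach's alpha = 0.903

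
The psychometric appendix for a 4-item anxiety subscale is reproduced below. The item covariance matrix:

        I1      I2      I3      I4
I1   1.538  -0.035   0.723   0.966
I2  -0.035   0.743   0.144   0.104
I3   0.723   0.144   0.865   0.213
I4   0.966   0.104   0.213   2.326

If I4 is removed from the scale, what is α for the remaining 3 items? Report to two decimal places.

α = 0.52

Remaining items: I1, I2, I3 (k = 3).
Σσ²ᵢ = 1.538 + 0.743 + 0.865 = 3.146
σ²_total = 3.146 + 2 × 0.832 = 4.810
α (item deleted) = (3/2)·(1 − 3.146/4.810) = 0.52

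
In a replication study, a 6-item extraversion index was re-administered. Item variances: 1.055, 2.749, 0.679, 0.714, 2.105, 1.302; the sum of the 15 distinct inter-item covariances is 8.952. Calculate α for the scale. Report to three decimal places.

sum of item variances = 1.055 + 2.749 + 0.679 + 0.714 + 2.105 + 1.302 = 8.604
Sum of distinct covariances = 8.952
total variance = sum of item variances + 2·Σcov = 8.604 + 2 × 8.952 = 26.508
α = (6/5)·(1 − 8.604/26.508) = 0.811

α = 0.811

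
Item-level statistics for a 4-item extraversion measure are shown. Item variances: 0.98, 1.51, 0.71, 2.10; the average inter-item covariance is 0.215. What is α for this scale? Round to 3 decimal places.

α = 0.437

Σσ²ᵢ = 0.98 + 1.51 + 0.71 + 2.10 = 5.30
Sum of the 6 distinct covariances = 6 × 0.215 = 1.290
σ²_total = Σσ²ᵢ + 2·Σcov = 5.30 + 2 × 1.290 = 7.880
α = (4/3)·(1 − 5.30/7.880) = 0.437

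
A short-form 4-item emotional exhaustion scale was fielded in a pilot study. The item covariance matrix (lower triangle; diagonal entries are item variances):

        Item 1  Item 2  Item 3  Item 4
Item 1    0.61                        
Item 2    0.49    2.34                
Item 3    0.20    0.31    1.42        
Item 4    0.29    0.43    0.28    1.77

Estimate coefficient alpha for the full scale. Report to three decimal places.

Σσ²ᵢ = 0.61 + 2.34 + 1.42 + 1.77 = 6.14
Σ_{i<j} σ_ij = 2.00
σ²_total = 6.14 + 2 × 2.00 = 10.14
α = (k/(k−1))·(1 − Σσ²ᵢ/σ²_total) = (4/3)·(1 − 6.14/10.14) = 0.526

α = 0.526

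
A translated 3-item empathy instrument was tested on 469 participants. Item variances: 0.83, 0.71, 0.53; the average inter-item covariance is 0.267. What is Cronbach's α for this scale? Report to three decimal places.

Σσ²ᵢ = 0.83 + 0.71 + 0.53 = 2.07
Sum of the 3 distinct covariances = 3 × 0.267 = 0.801
total variance = Σσ²ᵢ + 2·Σcov = 2.07 + 2 × 0.801 = 3.672
α = (3/2)·(1 − 2.07/3.672) = 0.654

Cronbach's α = 0.654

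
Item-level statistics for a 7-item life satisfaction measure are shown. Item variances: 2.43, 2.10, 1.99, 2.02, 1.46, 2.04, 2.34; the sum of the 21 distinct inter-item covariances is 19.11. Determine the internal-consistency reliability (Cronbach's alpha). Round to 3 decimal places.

Σσ²ᵢ = 2.43 + 2.10 + 1.99 + 2.02 + 1.46 + 2.04 + 2.34 = 14.38
Sum of distinct covariances = 19.11
Var(T) = Σσ²ᵢ + 2·Σcov = 14.38 + 2 × 19.11 = 52.60
α = (7/6)·(1 − 14.38/52.60) = 0.848

Cronbach's alpha = 0.848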